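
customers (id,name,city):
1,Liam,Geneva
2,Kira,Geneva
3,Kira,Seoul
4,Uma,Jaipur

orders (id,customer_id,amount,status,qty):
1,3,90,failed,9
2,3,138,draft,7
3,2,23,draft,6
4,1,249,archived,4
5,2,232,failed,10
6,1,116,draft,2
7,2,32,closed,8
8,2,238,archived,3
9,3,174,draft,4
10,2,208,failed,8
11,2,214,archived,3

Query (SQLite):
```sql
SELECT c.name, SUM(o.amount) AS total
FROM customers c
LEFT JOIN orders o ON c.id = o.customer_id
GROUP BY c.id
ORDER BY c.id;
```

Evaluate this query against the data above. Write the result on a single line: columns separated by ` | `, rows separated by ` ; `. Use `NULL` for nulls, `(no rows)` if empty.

Liam | 365 ; Kira | 947 ; Kira | 402 ; Uma | NULL

LEFT JOIN keeps every customers row; unmatched ones get NULL for orders columns.
Group by customers.id and compute SUM(o.amount). SUM over an all-NULL group is NULL.
  1: ids {4, 6} → SUM(o.amount)=365
  2: ids {3, 5, 7, 8, 10, 11} → SUM(o.amount)=947
  3: ids {1, 2, 9} → SUM(o.amount)=402
  4: ids {—} → SUM(o.amount)=NULL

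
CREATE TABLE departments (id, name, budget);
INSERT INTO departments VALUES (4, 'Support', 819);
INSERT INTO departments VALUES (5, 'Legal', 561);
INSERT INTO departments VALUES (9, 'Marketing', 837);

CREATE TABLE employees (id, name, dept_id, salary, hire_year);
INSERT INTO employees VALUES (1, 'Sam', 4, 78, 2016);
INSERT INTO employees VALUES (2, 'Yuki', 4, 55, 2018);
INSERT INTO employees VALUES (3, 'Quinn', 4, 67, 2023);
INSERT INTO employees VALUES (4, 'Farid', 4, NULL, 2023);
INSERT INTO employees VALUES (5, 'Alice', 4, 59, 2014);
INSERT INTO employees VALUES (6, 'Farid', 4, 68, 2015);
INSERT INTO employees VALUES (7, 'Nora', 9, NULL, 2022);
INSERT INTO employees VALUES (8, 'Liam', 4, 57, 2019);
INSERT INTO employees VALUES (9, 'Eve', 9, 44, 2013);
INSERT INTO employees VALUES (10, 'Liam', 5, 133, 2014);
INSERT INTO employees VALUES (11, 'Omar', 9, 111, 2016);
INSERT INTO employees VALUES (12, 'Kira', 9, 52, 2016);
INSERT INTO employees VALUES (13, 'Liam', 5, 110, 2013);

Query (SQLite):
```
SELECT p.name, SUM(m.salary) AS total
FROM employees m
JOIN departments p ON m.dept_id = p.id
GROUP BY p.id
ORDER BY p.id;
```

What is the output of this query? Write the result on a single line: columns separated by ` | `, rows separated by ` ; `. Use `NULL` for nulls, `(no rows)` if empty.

Support | 384 ; Legal | 243 ; Marketing | 207

Join each employees row to its departments via dept_id.
Group joined rows by departments.id; compute SUM(m.salary) per group.
  4: ids {1, 2, 3, 4, 5, 6, 8} → SUM(m.salary)=384
  5: ids {10, 13} → SUM(m.salary)=243
  9: ids {7, 9, 11, 12} → SUM(m.salary)=207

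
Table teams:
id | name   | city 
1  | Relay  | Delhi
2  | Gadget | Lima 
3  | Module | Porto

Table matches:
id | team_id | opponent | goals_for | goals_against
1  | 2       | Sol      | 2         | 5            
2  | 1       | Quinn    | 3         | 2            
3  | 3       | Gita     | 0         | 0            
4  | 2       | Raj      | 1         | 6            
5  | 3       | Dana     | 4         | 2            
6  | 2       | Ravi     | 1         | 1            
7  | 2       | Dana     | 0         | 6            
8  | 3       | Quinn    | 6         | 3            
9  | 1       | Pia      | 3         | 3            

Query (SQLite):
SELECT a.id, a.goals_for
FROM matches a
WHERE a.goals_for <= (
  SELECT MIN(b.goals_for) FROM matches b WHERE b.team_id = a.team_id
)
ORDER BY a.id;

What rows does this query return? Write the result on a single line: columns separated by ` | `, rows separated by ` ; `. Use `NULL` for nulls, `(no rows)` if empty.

2 | 3 ; 3 | 0 ; 7 | 0 ; 9 | 3

For each matches row a, compute MIN(goals_for) over rows sharing a.team_id.
Keep row a if a.goals_for <= that per-group MIN.
  team_id=1: MIN(goals_for) = 3
  team_id=2: MIN(goals_for) = 0
  team_id=3: MIN(goals_for) = 0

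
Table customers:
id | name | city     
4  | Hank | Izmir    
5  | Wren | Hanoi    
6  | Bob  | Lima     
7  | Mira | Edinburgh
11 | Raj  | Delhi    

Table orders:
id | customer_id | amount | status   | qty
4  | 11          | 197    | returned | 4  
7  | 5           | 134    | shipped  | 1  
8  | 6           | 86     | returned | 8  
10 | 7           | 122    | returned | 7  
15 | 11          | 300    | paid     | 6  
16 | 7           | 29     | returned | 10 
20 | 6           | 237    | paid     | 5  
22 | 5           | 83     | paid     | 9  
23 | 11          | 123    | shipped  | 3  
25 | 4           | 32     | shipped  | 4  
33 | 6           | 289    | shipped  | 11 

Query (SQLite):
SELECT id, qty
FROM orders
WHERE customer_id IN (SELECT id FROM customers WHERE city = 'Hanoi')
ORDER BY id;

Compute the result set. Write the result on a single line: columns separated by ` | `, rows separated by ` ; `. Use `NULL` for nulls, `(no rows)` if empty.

7 | 1 ; 22 | 9

Inner query: customers.id where city = 'Hanoi'.
Outer: keep orders rows whose customer_id is in that set.
Inner query → {5}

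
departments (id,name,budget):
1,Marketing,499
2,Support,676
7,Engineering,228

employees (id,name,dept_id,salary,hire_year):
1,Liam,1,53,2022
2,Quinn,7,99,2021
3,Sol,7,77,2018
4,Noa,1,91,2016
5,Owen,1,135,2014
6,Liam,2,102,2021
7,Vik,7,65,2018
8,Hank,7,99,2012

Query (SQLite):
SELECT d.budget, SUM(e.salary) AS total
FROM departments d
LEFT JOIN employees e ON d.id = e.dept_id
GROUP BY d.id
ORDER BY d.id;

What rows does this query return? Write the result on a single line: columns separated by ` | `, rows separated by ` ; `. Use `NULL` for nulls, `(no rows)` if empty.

499 | 279 ; 676 | 102 ; 228 | 340

LEFT JOIN keeps every departments row; unmatched ones get NULL for employees columns.
Group by departments.id and compute SUM(e.salary). SUM over an all-NULL group is NULL.
  1: ids {1, 4, 5} → SUM(e.salary)=279
  2: ids {6} → SUM(e.salary)=102
  7: ids {2, 3, 7, 8} → SUM(e.salary)=340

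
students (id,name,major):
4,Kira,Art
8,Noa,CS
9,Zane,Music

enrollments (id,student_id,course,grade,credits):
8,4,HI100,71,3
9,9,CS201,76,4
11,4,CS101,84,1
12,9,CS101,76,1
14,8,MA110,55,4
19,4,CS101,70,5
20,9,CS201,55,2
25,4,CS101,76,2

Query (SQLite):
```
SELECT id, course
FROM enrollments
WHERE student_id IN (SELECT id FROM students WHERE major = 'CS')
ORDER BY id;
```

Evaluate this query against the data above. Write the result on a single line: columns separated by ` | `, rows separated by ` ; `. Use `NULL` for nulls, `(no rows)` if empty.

Inner query: students.id where major = 'CS'.
Outer: keep enrollments rows whose student_id is in that set.
Inner query → {8}

14 | MA110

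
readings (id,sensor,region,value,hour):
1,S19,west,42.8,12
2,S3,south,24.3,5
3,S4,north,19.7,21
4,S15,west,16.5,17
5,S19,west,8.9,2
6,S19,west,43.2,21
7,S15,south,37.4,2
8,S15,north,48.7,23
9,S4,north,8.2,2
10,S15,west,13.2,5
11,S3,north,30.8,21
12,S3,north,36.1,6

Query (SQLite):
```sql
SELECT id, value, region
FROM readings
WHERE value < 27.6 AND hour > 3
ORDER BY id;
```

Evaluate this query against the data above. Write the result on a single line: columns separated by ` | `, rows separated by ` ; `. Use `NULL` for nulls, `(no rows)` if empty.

value < 27.6: ids {2, 3, 4, 5, 9, 10}
hour > 3: ids {1, 2, 3, 4, 6, 8, 10, 11, 12}
Combine with AND.

2 | 24.3 | south ; 3 | 19.7 | north ; 4 | 16.5 | west ; 10 | 13.2 | west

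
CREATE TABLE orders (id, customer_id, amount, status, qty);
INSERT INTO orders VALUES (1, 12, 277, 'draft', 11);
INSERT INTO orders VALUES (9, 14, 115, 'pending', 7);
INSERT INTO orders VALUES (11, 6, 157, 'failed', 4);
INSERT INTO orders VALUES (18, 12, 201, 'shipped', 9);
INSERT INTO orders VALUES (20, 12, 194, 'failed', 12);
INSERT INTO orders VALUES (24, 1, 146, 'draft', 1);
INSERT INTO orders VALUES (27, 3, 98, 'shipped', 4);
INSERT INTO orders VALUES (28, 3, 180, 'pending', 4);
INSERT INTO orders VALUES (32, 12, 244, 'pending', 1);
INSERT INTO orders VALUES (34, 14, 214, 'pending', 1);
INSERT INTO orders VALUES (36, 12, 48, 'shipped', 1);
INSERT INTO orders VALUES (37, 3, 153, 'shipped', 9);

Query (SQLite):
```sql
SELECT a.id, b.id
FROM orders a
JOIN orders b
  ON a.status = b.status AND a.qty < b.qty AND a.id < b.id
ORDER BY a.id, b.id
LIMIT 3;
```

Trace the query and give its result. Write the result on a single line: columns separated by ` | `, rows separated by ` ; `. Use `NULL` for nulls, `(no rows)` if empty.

Pairs (a,b) with same status, a.qty < b.qty, a.id < b.id.
status groups: draft:{1,24} failed:{11,20} pending:{9,28,32,34} shipped:{18,27,36,37}
Ordered by (a.id, b.id); first 3.

11 | 20 ; 27 | 37 ; 36 | 37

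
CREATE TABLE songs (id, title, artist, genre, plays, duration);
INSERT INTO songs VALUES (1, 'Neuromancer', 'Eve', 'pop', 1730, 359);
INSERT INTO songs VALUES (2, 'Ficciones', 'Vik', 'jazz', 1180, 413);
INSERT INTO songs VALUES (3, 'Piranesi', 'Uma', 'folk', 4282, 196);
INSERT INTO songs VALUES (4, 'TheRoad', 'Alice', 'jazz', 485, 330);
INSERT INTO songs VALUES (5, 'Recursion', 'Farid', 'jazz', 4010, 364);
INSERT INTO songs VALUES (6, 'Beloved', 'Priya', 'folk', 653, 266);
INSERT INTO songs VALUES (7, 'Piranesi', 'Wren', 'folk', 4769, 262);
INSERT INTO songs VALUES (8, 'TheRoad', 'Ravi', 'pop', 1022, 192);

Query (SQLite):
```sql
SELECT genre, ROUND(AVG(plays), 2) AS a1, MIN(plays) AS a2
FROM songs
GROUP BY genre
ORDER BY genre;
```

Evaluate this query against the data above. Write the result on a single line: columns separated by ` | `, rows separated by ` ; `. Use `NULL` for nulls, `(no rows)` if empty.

folk | 3234.67 | 653 ; jazz | 1891.67 | 485 ; pop | 1376 | 1022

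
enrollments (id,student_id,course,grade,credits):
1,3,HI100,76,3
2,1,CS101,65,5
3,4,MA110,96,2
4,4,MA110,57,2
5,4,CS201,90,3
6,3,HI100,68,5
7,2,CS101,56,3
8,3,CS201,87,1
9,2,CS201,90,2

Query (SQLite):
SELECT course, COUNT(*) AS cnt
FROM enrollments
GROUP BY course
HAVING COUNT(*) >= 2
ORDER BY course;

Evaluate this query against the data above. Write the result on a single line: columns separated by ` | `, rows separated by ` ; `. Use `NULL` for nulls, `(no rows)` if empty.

CS101 | 2 ; CS201 | 3 ; HI100 | 2 ; MA110 | 2

Partition enrollments by course; compute COUNT(*) within each group.
HAVING: keep groups with count ≥ 2.
  CS101: ids {2, 7} → COUNT(*)=2
  CS201: ids {5, 8, 9} → COUNT(*)=3
  HI100: ids {1, 6} → COUNT(*)=2
  MA110: ids {3, 4} → COUNT(*)=2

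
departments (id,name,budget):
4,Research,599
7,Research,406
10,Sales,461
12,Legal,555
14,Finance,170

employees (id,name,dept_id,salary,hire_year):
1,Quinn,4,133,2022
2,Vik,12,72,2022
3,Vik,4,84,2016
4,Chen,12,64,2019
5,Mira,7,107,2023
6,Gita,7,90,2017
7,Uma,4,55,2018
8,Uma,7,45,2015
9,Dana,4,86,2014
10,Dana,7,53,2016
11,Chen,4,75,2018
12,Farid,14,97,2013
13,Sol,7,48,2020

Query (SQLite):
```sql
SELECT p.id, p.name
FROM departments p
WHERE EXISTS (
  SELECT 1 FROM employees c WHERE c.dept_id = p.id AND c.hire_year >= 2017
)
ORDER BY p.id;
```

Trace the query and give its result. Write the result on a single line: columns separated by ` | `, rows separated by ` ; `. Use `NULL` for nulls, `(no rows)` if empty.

For each departments row, check whether any employees with matching dept_id has hire_year >= 2017.
Keep rows where that is true.

4 | Research ; 7 | Research ; 12 | Legal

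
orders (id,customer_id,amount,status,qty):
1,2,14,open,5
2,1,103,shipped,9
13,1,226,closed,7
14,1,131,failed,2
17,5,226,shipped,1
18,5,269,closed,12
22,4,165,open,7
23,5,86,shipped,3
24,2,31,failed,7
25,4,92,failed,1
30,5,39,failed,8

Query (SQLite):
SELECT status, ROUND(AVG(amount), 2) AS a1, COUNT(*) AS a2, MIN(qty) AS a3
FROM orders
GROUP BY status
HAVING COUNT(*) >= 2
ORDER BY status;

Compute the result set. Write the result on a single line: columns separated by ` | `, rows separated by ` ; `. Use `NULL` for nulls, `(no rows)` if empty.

Group orders by status.
Per group compute: ROUND(AVG(amount), 2), COUNT(*), MIN(qty).
HAVING: drop groups with fewer than 2 rows.
  closed: ids {13, 18} → ROUND(AVG(amount), 2)=247.5, COUNT(*)=2, MIN(qty)=7
  failed: ids {14, 24, 25, 30} → ROUND(AVG(amount), 2)=73.25, COUNT(*)=4, MIN(qty)=1
  open: ids {1, 22} → ROUND(AVG(amount), 2)=89.5, COUNT(*)=2, MIN(qty)=5
  shipped: ids {2, 17, 23} → ROUND(AVG(amount), 2)=138.33, COUNT(*)=3, MIN(qty)=1

closed | 247.5 | 2 | 7 ; failed | 73.25 | 4 | 1 ; open | 89.5 | 2 | 5 ; shipped | 138.33 | 3 | 1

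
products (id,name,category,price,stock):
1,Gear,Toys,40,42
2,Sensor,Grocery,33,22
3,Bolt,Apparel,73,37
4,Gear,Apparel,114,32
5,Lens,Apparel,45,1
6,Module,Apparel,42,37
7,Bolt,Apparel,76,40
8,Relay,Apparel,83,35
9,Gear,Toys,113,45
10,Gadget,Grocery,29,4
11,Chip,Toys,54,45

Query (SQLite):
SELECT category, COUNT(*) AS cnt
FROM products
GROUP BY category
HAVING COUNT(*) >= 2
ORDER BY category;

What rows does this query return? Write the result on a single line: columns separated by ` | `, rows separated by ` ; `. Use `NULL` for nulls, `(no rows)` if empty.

Apparel | 6 ; Grocery | 2 ; Toys | 3

Partition products by category; compute COUNT(*) within each group.
HAVING: keep groups with count ≥ 2.
  Apparel: ids {3, 4, 5, 6, 7, 8} → COUNT(*)=6
  Grocery: ids {2, 10} → COUNT(*)=2
  Toys: ids {1, 9, 11} → COUNT(*)=3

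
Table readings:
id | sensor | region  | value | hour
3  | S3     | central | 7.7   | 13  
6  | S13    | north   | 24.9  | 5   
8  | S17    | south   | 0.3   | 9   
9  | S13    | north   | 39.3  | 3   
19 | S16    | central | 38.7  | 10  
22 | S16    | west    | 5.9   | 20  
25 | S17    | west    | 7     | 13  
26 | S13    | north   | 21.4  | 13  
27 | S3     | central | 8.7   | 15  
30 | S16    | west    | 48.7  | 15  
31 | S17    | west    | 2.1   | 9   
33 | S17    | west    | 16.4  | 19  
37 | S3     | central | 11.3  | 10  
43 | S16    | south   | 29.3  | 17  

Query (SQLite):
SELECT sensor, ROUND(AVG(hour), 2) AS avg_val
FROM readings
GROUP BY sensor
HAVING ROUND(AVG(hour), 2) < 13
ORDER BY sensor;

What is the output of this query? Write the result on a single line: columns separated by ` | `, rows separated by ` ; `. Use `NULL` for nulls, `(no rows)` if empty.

S13 | 7 ; S17 | 12.5 ; S3 | 12.67

Partition readings by sensor; compute ROUND(AVG(hour), 2) within each group.
HAVING: keep groups where ROUND(AVG(hour), 2) < 13.
  S13: ids {6, 9, 26} → ROUND(AVG(hour), 2)=7
  S16: ids {19, 22, 30, 43} → ROUND(AVG(hour), 2)=15.5
  S17: ids {8, 25, 31, 33} → ROUND(AVG(hour), 2)=12.5
  S3: ids {3, 27, 37} → ROUND(AVG(hour), 2)=12.67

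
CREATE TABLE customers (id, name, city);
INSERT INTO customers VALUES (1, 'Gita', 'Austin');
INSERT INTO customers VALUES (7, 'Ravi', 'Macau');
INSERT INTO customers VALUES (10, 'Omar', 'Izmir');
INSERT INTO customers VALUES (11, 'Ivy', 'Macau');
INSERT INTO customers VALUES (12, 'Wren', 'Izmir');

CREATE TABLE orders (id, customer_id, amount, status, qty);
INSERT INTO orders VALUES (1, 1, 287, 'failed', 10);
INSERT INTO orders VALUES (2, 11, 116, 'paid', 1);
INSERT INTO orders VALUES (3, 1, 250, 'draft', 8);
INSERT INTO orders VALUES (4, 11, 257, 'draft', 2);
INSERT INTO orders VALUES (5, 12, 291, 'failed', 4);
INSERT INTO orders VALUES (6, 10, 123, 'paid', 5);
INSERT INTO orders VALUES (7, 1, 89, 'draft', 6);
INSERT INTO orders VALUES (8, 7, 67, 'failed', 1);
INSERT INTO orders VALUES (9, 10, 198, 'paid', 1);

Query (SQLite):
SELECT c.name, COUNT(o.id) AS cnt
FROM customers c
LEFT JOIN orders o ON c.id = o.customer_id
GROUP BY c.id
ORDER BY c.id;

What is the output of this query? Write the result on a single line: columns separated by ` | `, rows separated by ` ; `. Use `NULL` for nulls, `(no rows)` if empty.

Gita | 3 ; Ravi | 1 ; Omar | 2 ; Ivy | 2 ; Wren | 1

LEFT JOIN keeps every customers row; unmatched ones get NULL for orders columns.
Group by customers.id and compute COUNT(o.id). COUNT(col) of an all-NULL group is 0.
  1: ids {1, 3, 7} → COUNT(o.id)=3
  7: ids {8} → COUNT(o.id)=1
  10: ids {6, 9} → COUNT(o.id)=2
  11: ids {2, 4} → COUNT(o.id)=2
  12: ids {5} → COUNT(o.id)=1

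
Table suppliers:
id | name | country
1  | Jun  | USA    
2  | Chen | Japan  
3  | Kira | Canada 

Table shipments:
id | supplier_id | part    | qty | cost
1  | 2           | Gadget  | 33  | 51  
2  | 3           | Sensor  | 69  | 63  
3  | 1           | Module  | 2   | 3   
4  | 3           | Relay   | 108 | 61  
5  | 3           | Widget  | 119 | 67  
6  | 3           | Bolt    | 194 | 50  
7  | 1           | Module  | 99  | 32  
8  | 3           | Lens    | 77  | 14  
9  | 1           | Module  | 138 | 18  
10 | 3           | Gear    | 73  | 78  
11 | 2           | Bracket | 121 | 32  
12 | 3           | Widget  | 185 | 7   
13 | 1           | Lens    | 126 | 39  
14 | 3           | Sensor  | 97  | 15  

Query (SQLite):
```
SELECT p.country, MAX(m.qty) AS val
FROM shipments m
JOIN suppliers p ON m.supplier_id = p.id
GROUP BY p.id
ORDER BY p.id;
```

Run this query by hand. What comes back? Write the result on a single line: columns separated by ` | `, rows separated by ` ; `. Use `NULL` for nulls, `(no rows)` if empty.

USA | 138 ; Japan | 121 ; Canada | 194

Join each shipments row to its suppliers via supplier_id.
Group joined rows by suppliers.id; compute MAX(m.qty) per group.
  1: ids {3, 7, 9, 13} → MAX(m.qty)=138
  2: ids {1, 11} → MAX(m.qty)=121
  3: ids {2, 4, 5, 6, 8, 10, 12, 14} → MAX(m.qty)=194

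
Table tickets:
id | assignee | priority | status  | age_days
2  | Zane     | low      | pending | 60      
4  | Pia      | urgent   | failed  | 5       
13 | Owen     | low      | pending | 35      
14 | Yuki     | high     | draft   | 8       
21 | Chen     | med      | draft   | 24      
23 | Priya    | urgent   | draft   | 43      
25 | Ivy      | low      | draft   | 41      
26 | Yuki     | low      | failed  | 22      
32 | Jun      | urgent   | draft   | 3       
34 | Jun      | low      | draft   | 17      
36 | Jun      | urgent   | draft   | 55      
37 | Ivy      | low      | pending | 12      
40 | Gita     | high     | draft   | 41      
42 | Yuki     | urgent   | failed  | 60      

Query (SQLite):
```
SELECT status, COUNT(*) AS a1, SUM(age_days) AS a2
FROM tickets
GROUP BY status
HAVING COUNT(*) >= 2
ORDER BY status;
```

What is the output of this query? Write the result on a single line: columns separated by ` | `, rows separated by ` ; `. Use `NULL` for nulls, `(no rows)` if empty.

Group tickets by status.
Per group compute: COUNT(*), SUM(age_days).
HAVING: drop groups with fewer than 2 rows.
  draft: ids {14, 21, 23, 25, 32, 34, 36, 40} → COUNT(*)=8, SUM(age_days)=232
  failed: ids {4, 26, 42} → COUNT(*)=3, SUM(age_days)=87
  pending: ids {2, 13, 37} → COUNT(*)=3, SUM(age_days)=107

draft | 8 | 232 ; failed | 3 | 87 ; pending | 3 | 107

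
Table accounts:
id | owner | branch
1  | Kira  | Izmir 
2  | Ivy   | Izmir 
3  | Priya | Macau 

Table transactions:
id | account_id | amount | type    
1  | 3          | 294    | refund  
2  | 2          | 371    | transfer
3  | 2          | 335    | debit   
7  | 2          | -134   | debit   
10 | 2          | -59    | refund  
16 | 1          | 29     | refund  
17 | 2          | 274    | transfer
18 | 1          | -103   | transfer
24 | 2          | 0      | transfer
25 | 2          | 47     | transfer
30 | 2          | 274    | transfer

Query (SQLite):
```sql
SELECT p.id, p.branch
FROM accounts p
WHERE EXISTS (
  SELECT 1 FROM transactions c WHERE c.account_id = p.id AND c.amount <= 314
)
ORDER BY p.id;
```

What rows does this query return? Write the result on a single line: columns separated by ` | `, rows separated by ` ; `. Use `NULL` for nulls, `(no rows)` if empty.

1 | Izmir ; 2 | Izmir ; 3 | Macau

For each accounts row, check whether any transactions with matching account_id has amount <= 314.
Keep rows where that is true.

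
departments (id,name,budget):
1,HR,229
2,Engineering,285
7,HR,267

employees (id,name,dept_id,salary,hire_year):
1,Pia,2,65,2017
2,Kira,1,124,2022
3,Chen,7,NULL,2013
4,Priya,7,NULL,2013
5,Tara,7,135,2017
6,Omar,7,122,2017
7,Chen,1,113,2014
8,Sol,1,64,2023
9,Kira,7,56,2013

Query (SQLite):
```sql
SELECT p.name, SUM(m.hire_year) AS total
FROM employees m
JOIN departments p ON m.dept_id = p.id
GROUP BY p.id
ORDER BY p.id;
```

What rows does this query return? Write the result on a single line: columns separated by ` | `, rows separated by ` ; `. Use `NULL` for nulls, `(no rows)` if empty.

HR | 6059 ; Engineering | 2017 ; HR | 10073

Join each employees row to its departments via dept_id.
Group joined rows by departments.id; compute SUM(m.hire_year) per group.
  1: ids {2, 7, 8} → SUM(m.hire_year)=6059
  2: ids {1} → SUM(m.hire_year)=2017
  7: ids {3, 4, 5, 6, 9} → SUM(m.hire_year)=10073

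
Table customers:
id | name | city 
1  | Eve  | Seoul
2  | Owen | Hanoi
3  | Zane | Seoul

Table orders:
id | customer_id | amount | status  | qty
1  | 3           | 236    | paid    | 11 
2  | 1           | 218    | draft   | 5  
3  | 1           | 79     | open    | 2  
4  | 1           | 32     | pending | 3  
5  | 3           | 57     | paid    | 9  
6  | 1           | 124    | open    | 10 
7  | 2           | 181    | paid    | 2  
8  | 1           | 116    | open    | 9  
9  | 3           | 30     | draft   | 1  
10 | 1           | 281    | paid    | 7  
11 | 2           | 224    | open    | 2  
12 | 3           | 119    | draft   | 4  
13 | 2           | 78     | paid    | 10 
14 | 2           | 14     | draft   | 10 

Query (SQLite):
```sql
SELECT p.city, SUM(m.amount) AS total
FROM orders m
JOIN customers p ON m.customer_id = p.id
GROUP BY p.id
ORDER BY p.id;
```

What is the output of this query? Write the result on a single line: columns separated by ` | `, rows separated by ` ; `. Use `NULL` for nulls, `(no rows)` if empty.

Seoul | 850 ; Hanoi | 497 ; Seoul | 442

Join each orders row to its customers via customer_id.
Group joined rows by customers.id; compute SUM(m.amount) per group.
  1: ids {2, 3, 4, 6, 8, 10} → SUM(m.amount)=850
  2: ids {7, 11, 13, 14} → SUM(m.amount)=497
  3: ids {1, 5, 9, 12} → SUM(m.amount)=442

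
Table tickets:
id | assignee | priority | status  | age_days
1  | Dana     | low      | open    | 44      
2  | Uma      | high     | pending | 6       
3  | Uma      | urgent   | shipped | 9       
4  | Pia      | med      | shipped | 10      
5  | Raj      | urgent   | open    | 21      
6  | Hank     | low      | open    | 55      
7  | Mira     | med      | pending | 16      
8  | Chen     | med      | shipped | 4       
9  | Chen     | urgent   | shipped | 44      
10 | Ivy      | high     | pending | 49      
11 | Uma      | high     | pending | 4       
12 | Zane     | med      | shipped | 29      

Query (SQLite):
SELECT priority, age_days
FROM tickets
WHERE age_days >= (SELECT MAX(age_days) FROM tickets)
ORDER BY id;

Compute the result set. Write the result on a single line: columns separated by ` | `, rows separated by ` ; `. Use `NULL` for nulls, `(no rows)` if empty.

Scalar subquery: MAX(age_days) over all tickets rows = 55.
Keep rows where age_days >= that value.

low | 55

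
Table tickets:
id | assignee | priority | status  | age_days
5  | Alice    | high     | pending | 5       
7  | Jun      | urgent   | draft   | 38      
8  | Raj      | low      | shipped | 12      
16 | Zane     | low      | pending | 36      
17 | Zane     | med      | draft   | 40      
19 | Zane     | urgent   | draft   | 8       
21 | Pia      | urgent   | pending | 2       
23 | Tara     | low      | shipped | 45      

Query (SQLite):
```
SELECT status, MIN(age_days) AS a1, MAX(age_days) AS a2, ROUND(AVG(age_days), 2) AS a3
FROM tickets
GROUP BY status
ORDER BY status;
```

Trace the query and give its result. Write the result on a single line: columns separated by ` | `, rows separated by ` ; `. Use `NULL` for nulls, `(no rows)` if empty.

Group tickets by status.
Per group compute: MIN(age_days), MAX(age_days), ROUND(AVG(age_days), 2).
  draft: ids {7, 17, 19} → MIN(age_days)=8, MAX(age_days)=40, ROUND(AVG(age_days), 2)=28.67
  pending: ids {5, 16, 21} → MIN(age_days)=2, MAX(age_days)=36, ROUND(AVG(age_days), 2)=14.33
  shipped: ids {8, 23} → MIN(age_days)=12, MAX(age_days)=45, ROUND(AVG(age_days), 2)=28.5

draft | 8 | 40 | 28.67 ; pending | 2 | 36 | 14.33 ; shipped | 12 | 45 | 28.5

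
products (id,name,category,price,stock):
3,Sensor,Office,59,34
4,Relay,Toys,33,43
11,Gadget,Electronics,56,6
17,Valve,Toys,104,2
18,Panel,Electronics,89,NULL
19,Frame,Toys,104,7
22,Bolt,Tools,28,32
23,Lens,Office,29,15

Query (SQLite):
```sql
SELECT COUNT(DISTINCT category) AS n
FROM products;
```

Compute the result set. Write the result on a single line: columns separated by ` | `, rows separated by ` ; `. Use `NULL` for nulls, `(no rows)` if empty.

4

Count distinct non-NULL category values.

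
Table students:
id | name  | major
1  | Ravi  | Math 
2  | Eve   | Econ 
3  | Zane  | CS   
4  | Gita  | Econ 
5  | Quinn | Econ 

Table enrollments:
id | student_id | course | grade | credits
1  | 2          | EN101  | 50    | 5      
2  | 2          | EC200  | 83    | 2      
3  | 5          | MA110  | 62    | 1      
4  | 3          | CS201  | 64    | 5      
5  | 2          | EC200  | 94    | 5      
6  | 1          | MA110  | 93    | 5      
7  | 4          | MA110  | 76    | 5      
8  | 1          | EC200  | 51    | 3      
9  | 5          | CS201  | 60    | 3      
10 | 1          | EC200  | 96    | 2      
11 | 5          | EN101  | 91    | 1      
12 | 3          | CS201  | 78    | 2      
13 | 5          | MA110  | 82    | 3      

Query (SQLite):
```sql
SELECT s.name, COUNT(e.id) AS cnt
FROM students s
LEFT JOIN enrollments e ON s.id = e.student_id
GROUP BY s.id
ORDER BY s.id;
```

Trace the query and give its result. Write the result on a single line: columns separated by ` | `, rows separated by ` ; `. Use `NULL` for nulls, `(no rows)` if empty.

Ravi | 3 ; Eve | 3 ; Zane | 2 ; Gita | 1 ; Quinn | 4

LEFT JOIN keeps every students row; unmatched ones get NULL for enrollments columns.
Group by students.id and compute COUNT(e.id). COUNT(col) of an all-NULL group is 0.
  1: ids {6, 8, 10} → COUNT(e.id)=3
  2: ids {1, 2, 5} → COUNT(e.id)=3
  3: ids {4, 12} → COUNT(e.id)=2
  4: ids {7} → COUNT(e.id)=1
  5: ids {3, 9, 11, 13} → COUNT(e.id)=4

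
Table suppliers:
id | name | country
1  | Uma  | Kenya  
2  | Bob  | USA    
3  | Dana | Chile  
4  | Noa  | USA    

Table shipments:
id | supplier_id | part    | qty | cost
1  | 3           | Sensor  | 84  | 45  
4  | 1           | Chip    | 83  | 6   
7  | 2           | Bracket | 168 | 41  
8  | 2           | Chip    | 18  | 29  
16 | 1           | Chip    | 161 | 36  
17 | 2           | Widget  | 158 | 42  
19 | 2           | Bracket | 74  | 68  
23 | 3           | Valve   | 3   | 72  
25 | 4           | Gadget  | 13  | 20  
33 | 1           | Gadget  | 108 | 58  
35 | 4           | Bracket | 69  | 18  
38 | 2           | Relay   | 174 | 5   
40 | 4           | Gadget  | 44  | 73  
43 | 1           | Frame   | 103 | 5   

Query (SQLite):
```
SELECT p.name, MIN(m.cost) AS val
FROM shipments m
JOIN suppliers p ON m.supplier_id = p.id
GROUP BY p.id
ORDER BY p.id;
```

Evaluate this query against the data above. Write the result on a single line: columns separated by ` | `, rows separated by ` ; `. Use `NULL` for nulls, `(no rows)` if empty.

Join each shipments row to its suppliers via supplier_id.
Group joined rows by suppliers.id; compute MIN(m.cost) per group.
  1: ids {4, 16, 33, 43} → MIN(m.cost)=5
  2: ids {7, 8, 17, 19, 38} → MIN(m.cost)=5
  3: ids {1, 23} → MIN(m.cost)=45
  4: ids {25, 35, 40} → MIN(m.cost)=18

Uma | 5 ; Bob | 5 ; Dana | 45 ; Noa | 18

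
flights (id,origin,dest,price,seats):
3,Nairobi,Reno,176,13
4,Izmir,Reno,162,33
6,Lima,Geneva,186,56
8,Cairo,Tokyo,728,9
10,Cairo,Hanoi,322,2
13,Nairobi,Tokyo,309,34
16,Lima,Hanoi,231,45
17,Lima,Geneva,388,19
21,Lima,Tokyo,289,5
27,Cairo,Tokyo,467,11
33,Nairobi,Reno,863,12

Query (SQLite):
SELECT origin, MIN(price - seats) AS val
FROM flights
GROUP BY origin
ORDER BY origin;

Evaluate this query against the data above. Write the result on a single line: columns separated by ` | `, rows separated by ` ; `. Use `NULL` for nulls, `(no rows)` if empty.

Cairo | 320 ; Izmir | 129 ; Lima | 130 ; Nairobi | 163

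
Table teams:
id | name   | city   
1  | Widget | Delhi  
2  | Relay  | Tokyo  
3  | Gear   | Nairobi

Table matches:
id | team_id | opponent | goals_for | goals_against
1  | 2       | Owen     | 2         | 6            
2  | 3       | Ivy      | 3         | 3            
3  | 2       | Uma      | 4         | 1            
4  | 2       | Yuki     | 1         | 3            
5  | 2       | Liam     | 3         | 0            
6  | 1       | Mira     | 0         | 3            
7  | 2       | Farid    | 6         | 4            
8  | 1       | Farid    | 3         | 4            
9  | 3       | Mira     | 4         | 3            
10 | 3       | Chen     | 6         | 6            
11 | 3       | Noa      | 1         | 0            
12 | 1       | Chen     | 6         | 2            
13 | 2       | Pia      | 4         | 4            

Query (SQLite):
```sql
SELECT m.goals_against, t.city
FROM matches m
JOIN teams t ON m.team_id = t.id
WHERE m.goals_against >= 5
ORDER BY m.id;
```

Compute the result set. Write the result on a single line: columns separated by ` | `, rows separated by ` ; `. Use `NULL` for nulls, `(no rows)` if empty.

Each matches row matches the teams row where team_id = teams.id.
Then keep rows with m.goals_against >= 5.

6 | Tokyo ; 6 | Nairobi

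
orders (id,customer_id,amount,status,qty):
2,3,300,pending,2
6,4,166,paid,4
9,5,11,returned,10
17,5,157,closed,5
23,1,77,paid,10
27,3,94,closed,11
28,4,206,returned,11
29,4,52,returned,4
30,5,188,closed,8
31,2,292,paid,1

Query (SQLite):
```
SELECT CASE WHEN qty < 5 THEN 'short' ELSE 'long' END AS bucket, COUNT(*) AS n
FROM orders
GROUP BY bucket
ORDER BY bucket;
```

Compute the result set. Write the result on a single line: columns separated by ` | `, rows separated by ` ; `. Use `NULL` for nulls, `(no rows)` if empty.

long | 6 ; short | 4

Bucket rows by qty < 5 → 'short' else 'long'; count each bucket.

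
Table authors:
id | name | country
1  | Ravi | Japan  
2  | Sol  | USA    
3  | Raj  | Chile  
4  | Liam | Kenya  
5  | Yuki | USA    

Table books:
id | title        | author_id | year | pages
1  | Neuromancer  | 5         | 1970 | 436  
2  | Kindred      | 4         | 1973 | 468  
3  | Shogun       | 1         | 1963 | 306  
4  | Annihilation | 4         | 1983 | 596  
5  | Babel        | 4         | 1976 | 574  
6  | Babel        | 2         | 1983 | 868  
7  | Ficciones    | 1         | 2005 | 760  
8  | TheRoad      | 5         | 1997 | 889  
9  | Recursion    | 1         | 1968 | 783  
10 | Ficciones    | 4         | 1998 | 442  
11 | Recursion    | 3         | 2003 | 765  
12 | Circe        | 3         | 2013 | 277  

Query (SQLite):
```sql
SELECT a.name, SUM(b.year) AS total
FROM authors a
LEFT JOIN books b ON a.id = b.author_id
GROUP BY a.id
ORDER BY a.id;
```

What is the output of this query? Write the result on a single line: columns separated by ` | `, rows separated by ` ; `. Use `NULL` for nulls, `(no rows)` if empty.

LEFT JOIN keeps every authors row; unmatched ones get NULL for books columns.
Group by authors.id and compute SUM(b.year). SUM over an all-NULL group is NULL.
  1: ids {3, 7, 9} → SUM(b.year)=5936
  2: ids {6} → SUM(b.year)=1983
  3: ids {11, 12} → SUM(b.year)=4016
  4: ids {2, 4, 5, 10} → SUM(b.year)=7930
  5: ids {1, 8} → SUM(b.year)=3967

Ravi | 5936 ; Sol | 1983 ; Raj | 4016 ; Liam | 7930 ; Yuki | 3967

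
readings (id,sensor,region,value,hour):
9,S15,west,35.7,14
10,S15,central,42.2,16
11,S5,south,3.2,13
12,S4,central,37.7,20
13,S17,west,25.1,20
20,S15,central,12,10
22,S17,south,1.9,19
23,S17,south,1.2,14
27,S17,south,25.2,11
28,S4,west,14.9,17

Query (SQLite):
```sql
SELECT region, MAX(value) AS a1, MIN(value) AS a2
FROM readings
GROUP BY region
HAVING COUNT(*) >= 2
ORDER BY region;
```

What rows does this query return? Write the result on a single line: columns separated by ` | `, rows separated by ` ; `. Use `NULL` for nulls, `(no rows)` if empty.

central | 42.2 | 12 ; south | 25.2 | 1.2 ; west | 35.7 | 14.9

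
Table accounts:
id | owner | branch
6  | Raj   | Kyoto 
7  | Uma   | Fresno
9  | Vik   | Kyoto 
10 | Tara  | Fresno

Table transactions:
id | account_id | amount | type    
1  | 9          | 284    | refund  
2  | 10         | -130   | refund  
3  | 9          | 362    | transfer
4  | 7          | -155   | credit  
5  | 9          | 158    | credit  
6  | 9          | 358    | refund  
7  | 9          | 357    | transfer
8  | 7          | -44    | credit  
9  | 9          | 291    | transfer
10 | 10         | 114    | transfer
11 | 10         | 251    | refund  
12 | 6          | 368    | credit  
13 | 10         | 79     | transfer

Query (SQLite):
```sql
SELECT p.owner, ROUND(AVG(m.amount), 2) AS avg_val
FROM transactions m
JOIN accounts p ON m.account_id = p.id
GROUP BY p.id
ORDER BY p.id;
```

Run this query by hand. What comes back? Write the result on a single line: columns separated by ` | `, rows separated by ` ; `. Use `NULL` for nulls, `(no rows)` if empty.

Raj | 368 ; Uma | -99.5 ; Vik | 301.67 ; Tara | 78.5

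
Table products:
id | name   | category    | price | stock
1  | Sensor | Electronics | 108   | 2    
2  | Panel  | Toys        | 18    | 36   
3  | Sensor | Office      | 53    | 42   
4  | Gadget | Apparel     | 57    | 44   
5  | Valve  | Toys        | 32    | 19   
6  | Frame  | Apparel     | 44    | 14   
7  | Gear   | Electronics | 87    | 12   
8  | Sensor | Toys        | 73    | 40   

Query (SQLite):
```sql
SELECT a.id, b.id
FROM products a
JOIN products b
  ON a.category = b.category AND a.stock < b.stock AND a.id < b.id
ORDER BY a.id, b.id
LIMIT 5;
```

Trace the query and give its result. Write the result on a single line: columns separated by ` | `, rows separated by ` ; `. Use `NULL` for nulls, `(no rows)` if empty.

1 | 7 ; 2 | 8 ; 5 | 8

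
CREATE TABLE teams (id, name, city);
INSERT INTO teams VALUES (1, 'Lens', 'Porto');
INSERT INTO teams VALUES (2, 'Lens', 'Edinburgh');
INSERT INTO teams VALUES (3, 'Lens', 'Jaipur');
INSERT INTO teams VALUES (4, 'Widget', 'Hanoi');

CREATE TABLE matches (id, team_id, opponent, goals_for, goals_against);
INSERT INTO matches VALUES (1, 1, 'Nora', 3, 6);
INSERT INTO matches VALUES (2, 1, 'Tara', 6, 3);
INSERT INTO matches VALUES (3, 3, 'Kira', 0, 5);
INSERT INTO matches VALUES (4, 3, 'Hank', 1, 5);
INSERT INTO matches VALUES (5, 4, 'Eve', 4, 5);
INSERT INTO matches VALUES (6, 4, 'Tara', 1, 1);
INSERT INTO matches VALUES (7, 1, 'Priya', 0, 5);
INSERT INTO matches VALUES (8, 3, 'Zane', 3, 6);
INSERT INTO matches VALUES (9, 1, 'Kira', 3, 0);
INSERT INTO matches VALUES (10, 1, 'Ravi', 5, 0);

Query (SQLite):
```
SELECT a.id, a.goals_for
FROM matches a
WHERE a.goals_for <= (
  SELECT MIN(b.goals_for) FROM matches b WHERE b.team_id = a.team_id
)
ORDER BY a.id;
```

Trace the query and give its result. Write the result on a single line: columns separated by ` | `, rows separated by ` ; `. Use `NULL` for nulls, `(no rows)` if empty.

3 | 0 ; 6 | 1 ; 7 | 0

For each matches row a, compute MIN(goals_for) over rows sharing a.team_id.
Keep row a if a.goals_for <= that per-group MIN.
  team_id=1: MIN(goals_for) = 0
  team_id=3: MIN(goals_for) = 0
  team_id=4: MIN(goals_for) = 1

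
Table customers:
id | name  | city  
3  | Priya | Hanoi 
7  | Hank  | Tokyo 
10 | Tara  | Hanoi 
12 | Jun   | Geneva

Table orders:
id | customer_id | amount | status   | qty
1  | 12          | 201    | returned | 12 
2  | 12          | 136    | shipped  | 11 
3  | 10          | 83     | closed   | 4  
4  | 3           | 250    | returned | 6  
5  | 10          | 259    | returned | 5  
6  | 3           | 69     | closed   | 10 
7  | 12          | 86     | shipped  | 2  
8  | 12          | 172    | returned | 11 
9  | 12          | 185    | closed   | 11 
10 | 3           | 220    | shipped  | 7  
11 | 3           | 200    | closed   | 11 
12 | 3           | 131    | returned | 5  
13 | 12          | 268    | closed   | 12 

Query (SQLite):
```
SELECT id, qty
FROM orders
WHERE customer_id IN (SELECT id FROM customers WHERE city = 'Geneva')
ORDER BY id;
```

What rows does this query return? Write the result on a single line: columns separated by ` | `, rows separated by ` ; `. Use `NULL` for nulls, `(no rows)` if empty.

1 | 12 ; 2 | 11 ; 7 | 2 ; 8 | 11 ; 9 | 11 ; 13 | 12

Inner query: customers.id where city = 'Geneva'.
Outer: keep orders rows whose customer_id is in that set.
Inner query → {12}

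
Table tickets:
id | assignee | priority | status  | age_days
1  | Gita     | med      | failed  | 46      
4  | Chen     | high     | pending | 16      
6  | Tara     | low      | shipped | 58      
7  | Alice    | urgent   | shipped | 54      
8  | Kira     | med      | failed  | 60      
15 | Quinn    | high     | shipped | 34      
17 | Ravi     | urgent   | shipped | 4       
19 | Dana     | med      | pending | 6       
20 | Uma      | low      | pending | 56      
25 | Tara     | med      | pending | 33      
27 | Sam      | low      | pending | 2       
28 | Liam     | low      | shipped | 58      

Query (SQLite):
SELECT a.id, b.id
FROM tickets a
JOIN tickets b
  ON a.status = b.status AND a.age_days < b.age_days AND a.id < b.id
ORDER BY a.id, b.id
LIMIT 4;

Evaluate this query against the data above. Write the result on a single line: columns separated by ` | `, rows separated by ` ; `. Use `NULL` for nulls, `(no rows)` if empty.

Pairs (a,b) with same status, a.age_days < b.age_days, a.id < b.id.
status groups: failed:{1,8} pending:{4,19,20,25,27} shipped:{6,7,15,17,28}
Ordered by (a.id, b.id); first 4.

1 | 8 ; 4 | 20 ; 4 | 25 ; 7 | 28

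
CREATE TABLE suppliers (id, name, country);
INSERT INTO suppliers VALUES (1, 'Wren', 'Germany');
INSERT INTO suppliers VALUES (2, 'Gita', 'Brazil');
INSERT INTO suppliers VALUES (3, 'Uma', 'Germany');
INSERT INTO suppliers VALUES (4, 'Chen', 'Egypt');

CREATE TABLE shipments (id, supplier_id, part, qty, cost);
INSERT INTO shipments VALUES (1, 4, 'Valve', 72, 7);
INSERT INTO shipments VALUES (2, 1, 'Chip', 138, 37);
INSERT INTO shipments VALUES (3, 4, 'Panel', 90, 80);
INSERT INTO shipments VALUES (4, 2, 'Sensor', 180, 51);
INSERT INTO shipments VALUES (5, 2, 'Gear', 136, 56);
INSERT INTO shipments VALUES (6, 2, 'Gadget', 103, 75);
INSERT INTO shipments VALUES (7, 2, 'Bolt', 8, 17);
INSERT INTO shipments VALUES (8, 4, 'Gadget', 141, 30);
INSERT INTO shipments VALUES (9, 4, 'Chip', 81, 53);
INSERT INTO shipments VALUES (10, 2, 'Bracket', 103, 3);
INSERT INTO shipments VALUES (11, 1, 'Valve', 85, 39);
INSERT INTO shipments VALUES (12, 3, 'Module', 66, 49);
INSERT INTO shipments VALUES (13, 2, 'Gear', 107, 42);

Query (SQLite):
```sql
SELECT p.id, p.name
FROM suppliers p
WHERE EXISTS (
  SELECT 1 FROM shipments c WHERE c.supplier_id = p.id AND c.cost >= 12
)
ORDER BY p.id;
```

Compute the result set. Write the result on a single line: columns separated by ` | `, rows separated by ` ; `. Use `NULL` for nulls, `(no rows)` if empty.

1 | Wren ; 2 | Gita ; 3 | Uma ; 4 | Chen

For each suppliers row, check whether any shipments with matching supplier_id has cost >= 12.
Keep rows where that is true.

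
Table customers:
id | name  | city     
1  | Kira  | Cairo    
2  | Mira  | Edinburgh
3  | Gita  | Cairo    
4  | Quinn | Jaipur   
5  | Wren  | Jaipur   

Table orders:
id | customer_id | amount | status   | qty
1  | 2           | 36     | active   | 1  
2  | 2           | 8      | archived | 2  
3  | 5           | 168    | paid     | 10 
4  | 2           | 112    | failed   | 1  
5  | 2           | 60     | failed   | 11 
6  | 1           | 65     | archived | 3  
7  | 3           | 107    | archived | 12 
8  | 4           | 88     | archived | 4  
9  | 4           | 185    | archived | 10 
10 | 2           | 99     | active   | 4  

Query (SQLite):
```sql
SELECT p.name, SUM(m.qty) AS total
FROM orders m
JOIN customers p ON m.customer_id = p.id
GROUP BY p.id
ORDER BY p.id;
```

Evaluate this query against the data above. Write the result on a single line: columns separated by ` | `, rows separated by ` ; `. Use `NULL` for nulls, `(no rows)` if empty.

Kira | 3 ; Mira | 19 ; Gita | 12 ; Quinn | 14 ; Wren | 10

Join each orders row to its customers via customer_id.
Group joined rows by customers.id; compute SUM(m.qty) per group.
  1: ids {6} → SUM(m.qty)=3
  2: ids {1, 2, 4, 5, 10} → SUM(m.qty)=19
  3: ids {7} → SUM(m.qty)=12
  4: ids {8, 9} → SUM(m.qty)=14
  5: ids {3} → SUM(m.qty)=10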